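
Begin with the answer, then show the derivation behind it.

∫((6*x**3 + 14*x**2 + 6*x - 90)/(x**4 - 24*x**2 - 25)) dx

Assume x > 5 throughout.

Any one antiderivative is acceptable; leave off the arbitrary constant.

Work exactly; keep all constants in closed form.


The answer is 4*log(x - 5) + 2*log(x + 5) + 4*atan(x).
Step 1. Decompose ∫((6*x**3 + 14*x**2 + 6*x - 90)/(x**4 - 24*x**2 - 25)) dx by partial fractions, (6*x**3 + 14*x**2 + 6*x - 90)/(x**4 - 24*x**2 - 25) = 4/(x**2 + 1) + 2/(x + 5) + 4/(x - 5): now ∫(4/(x - 5)) dx + ∫(2/(x + 5)) dx + ∫(4/(x**2 + 1)) dx.
Step 2. Evaluate the standard form [assuming x > -5]: now 2*log(x + 5) + ∫(4/(x - 5)) dx + ∫(4/(x**2 + 1)) dx.
Step 3. Evaluate the standard form [assuming x > 5]: now 4*log(x - 5) + 2*log(x + 5) + ∫(4/(x**2 + 1)) dx.
Step 4. Evaluate the standard form: now 4*log(x - 5) + 2*log(x + 5) + 4*atan(x).
Answer: 4*log(x - 5) + 2*log(x + 5) + 4*atan(x).


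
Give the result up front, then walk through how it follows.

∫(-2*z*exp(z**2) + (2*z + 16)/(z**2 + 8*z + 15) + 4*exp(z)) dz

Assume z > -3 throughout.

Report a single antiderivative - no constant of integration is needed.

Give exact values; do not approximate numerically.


The answer is 4*exp(z) - exp(z**2) + 5*log(z + 3) - 3*log(z + 5).
Step 1. Rewrite: now ∫(-2*z*exp(z**2)) dz + ∫((2*z + 16)/(z**2 + 8*z + 15)) dz + ∫(4*exp(z)) dz.
Step 2. Substitute u = z**2, turning ∫(-2*z*exp(z**2)) dz into ∫(-exp(u)) du: now ∫((2*z + 16)/(z**2 + 8*z + 15)) dz + ∫(-exp(u)) du + ∫(4*exp(z)) dz.
Step 3. Evaluate the standard form: now -exp(u) + ∫((2*z + 16)/(z**2 + 8*z + 15)) dz + ∫(4*exp(z)) dz.
Step 4. Substitute back u = z**2: now -exp(z**2) + ∫((2*z + 16)/(z**2 + 8*z + 15)) dz + ∫(4*exp(z)) dz.
Step 5. Decompose ∫((2*z + 16)/(z**2 + 8*z + 15)) dz by partial fractions, (2*z + 16)/(z**2 + 8*z + 15) = -3/(z + 5) + 5/(z + 3): now -exp(z**2) + ∫(5/(z + 3)) dz + ∫(-3/(z + 5)) dz + ∫(4*exp(z)) dz.
Step 6. Evaluate the standard form [assuming z > -3]: now -exp(z**2) + 5*log(z + 3) + ∫(-3/(z + 5)) dz + ∫(4*exp(z)) dz.
Step 7. Evaluate the standard form [assuming z > -5]: now -exp(z**2) + 5*log(z + 3) - 3*log(z + 5) + ∫(4*exp(z)) dz.
Step 8. Evaluate the standard form: now 4*exp(z) - exp(z**2) + 5*log(z + 3) - 3*log(z + 5).
Answer: 4*exp(z) - exp(z**2) + 5*log(z + 3) - 3*log(z + 5).


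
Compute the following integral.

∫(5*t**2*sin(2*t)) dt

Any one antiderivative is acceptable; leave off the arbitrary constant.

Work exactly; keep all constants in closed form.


Answer: -5*t**2*cos(2*t)/2 + 5*t*sin(2*t)/2 + 5*cos(2*t)/4.


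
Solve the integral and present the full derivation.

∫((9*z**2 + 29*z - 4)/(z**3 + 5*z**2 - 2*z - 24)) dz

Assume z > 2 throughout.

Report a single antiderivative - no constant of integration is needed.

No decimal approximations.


Step 1. Decompose ∫((9*z**2 + 29*z - 4)/(z**3 + 5*z**2 - 2*z - 24)) dz by partial fractions, (9*z**2 + 29*z - 4)/(z**3 + 5*z**2 - 2*z - 24) = 4/(z + 4) + 2/(z + 3) + 3/(z - 2): now ∫(3/(z - 2)) dz + ∫(2/(z + 3)) dz + ∫(4/(z + 4)) dz.
Step 2. Evaluate the standard form [assuming z > -3]: now 2*log(z + 3) + ∫(3/(z - 2)) dz + ∫(4/(z + 4)) dz.
Step 3. Evaluate the standard form [assuming z > -4]: now 2*log(z + 3) + 4*log(z + 4) + ∫(3/(z - 2)) dz.
Step 4. Evaluate the standard form [assuming z > 2]: now 3*log(z - 2) + 2*log(z + 3) + 4*log(z + 4).
Answer: 3*log(z - 2) + 2*log(z + 3) + 4*log(z + 4).


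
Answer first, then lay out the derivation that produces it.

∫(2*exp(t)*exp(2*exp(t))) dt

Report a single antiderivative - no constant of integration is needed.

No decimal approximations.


The answer is exp(2*exp(t)).
Step 1. Substitute u = exp(t), turning ∫(2*exp(t)*exp(2*exp(t))) dt into ∫(2*exp(2*u)) du: now ∫(2*exp(2*u)) du.
Step 2. Evaluate the standard form: now exp(2*u).
Step 3. Substitute back u = exp(t): now exp(2*exp(t)).
Answer: exp(2*exp(t)).


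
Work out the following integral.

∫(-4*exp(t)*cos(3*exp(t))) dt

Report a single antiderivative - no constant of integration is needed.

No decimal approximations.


Answer: -4*sin(3*exp(t))/3.


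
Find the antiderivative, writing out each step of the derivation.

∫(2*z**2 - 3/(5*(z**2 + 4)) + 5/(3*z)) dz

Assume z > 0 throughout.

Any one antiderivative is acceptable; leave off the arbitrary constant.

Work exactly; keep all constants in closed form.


Step 1. Rewrite: now ∫(5/(3*z)) dz + ∫(2*z**2) dz + ∫(-3/(5*(z**2 + 4))) dz.
Step 2. Evaluate the standard form: now 2*z**3/3 + ∫(5/(3*z)) dz + ∫(-3/(5*(z**2 + 4))) dz.
Step 3. Evaluate the standard form: now 2*z**3/3 - 3*atan(z/2)/10 + ∫(5/(3*z)) dz.
Step 4. Evaluate the standard form [assuming z > 0]: now 2*z**3/3 + 5*log(z)/3 - 3*atan(z/2)/10.
Answer: 2*z**3/3 + 5*log(z)/3 - 3*atan(z/2)/10.


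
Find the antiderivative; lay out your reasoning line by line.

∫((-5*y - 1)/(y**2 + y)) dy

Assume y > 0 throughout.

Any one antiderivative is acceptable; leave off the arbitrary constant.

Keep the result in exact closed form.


Step 1. Decompose ∫((-5*y - 1)/(y**2 + y)) dy by partial fractions, (-5*y - 1)/(y**2 + y) = -4/(y + 1) - 1/y: now ∫(-1/y) dy + ∫(-4/(y + 1)) dy.
Step 2. Evaluate the standard form [assuming y > -1]: now -4*log(y + 1) + ∫(-1/y) dy.
Step 3. Evaluate the standard form [assuming y > 0]: now -log(y) - 4*log(y + 1).
Answer: -log(y) - 4*log(y + 1).


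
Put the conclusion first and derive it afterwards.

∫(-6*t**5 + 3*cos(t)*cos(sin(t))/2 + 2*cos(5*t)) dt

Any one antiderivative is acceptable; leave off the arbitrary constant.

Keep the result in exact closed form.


The answer is -t**6 + 2*sin(5*t)/5 + 3*sin(sin(t))/2.
Step 1. Rewrite: now ∫(-6*t**5) dt + ∫(3*cos(t)*cos(sin(t))/2) dt + ∫(2*cos(5*t)) dt.
Step 2. Evaluate the standard form: now -t**6 + ∫(3*cos(t)*cos(sin(t))/2) dt + ∫(2*cos(5*t)) dt.
Step 3. Substitute u = sin(t), turning ∫(3*cos(t)*cos(sin(t))/2) dt into ∫(3*cos(u)/2) du: now -t**6 + ∫(2*cos(5*t)) dt + ∫(3*cos(u)/2) du.
Step 4. Evaluate the standard form: now -t**6 + 3*sin(u)/2 + ∫(2*cos(5*t)) dt.
Step 5. Substitute back u = sin(t): now -t**6 + 3*sin(sin(t))/2 + ∫(2*cos(5*t)) dt.
Step 6. Evaluate the standard form: now -t**6 + 2*sin(5*t)/5 + 3*sin(sin(t))/2.
Answer: -t**6 + 2*sin(5*t)/5 + 3*sin(sin(t))/2.


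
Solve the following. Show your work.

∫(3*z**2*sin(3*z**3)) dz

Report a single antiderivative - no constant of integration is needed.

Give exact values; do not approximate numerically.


Step 1. Substitute u = z**3, turning ∫(3*z**2*sin(3*z**3)) dz into ∫(sin(3*u)) du: now ∫(sin(3*u)) du.
Step 2. Evaluate the standard form: now -cos(3*u)/3.
Step 3. Substitute back u = z**3: now -cos(3*z**3)/3.
Answer: -cos(3*z**3)/3.


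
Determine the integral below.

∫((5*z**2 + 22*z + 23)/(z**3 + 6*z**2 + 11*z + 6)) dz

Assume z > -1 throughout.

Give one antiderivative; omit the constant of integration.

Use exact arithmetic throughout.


Answer: 3*log(z + 1) + log(z + 2) + log(z + 3).


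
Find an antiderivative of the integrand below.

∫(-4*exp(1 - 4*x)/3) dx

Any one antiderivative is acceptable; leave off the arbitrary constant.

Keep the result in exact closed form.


Answer: exp(1 - 4*x)/3.


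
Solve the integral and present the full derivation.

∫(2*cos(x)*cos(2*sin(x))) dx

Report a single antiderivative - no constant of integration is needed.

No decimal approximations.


Step 1. Substitute u = sin(x), turning ∫(2*cos(x)*cos(2*sin(x))) dx into ∫(2*cos(2*u)) du: now ∫(2*cos(2*u)) du.
Step 2. Evaluate the standard form: now sin(2*u).
Step 3. Substitute back u = sin(x): now sin(2*sin(x)).
Answer: sin(2*sin(x)).


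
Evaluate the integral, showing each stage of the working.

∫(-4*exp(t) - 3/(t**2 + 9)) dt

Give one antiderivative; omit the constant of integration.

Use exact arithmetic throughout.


Step 1. Rewrite: now ∫(-3/(t**2 + 9)) dt + ∫(-4*exp(t)) dt.
Step 2. Evaluate the standard form: now -4*exp(t) + ∫(-3/(t**2 + 9)) dt.
Step 3. Evaluate the standard form: now -4*exp(t) - atan(t/3).
Answer: -4*exp(t) - atan(t/3).


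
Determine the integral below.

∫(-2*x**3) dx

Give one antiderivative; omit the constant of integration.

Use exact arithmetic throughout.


Answer: -x**4/2.


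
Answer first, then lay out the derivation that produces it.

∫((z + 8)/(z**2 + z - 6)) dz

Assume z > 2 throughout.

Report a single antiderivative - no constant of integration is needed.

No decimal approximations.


The answer is 2*log(z - 2) - log(z + 3).
Step 1. Decompose ∫((z + 8)/(z**2 + z - 6)) dz by partial fractions, (z + 8)/(z**2 + z - 6) = -1/(z + 3) + 2/(z - 2): now ∫(2/(z - 2)) dz + ∫(-1/(z + 3)) dz.
Step 2. Evaluate the standard form [assuming z > 2]: now 2*log(z - 2) + ∫(-1/(z + 3)) dz.
Step 3. Evaluate the standard form [assuming z > -3]: now 2*log(z - 2) - log(z + 3).
Answer: 2*log(z - 2) - log(z + 3).


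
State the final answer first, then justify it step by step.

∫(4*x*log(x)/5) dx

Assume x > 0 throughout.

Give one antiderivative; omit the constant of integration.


The answer is 2*x**2*log(x)/5 - x**2/5.
Step 1. Integrate ∫(4*x*log(x)/5) dx by parts with u = log(x), dv = (4*x/5) dx, so v = 2*x**2/5 [assuming x > 0]: now 2*x**2*log(x)/5 + ∫(-2*x/5) dx.
Step 2. Evaluate the standard form: now 2*x**2*log(x)/5 - x**2/5.
Answer: 2*x**2*log(x)/5 - x**2/5.


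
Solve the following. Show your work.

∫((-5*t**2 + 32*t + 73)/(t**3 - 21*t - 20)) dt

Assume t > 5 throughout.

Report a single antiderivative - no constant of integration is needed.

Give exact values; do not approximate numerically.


Step 1. Decompose ∫((-5*t**2 + 32*t + 73)/(t**3 - 21*t - 20)) dt by partial fractions, (-5*t**2 + 32*t + 73)/(t**3 - 21*t - 20) = -5/(t + 4) - 2/(t + 1) + 2/(t - 5): now ∫(2/(t - 5)) dt + ∫(-2/(t + 1)) dt + ∫(-5/(t + 4)) dt.
Step 2. Evaluate the standard form [assuming t > 5]: now 2*log(t - 5) + ∫(-2/(t + 1)) dt + ∫(-5/(t + 4)) dt.
Step 3. Evaluate the standard form [assuming t > -4]: now 2*log(t - 5) - 5*log(t + 4) + ∫(-2/(t + 1)) dt.
Step 4. Evaluate the standard form [assuming t > -1]: now 2*log(t - 5) - 2*log(t + 1) - 5*log(t + 4).
Answer: 2*log(t - 5) - 2*log(t + 1) - 5*log(t + 4).


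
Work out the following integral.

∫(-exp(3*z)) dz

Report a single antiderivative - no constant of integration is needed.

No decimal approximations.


Answer: -exp(3*z)/3.


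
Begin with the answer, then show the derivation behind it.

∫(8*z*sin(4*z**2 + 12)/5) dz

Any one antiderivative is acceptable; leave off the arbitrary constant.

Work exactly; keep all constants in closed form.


The answer is -cos(4*z**2 + 12)/5.
Step 1. Substitute u = z**2 + 3, turning ∫(8*z*sin(4*z**2 + 12)/5) dz into ∫(4*sin(4*u)/5) du: now ∫(4*sin(4*u)/5) du.
Step 2. Evaluate the standard form: now -cos(4*u)/5.
Step 3. Substitute back u = z**2 + 3: now -cos(4*z**2 + 12)/5.
Answer: -cos(4*z**2 + 12)/5.


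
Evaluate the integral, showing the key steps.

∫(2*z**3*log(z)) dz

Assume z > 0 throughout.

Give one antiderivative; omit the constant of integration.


Step 1. Integrate ∫(2*z**3*log(z)) dz by parts with u = log(z), dv = (2*z**3) dz, so v = z**4/2 [assuming z > 0]: now z**4*log(z)/2 + ∫(-z**3/2) dz.
Step 2. Evaluate the standard form: now z**4*log(z)/2 - z**4/8.
Answer: z**4*log(z)/2 - z**4/8.


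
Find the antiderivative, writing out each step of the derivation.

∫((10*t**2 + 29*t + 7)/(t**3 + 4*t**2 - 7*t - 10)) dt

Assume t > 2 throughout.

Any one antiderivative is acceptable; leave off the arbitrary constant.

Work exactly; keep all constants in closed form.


Step 1. Decompose ∫((10*t**2 + 29*t + 7)/(t**3 + 4*t**2 - 7*t - 10)) dt by partial fractions, (10*t**2 + 29*t + 7)/(t**3 + 4*t**2 - 7*t - 10) = 4/(t + 5) + 1/(t + 1) + 5/(t - 2): now ∫(5/(t - 2)) dt + ∫(1/(t + 1)) dt + ∫(4/(t + 5)) dt.
Step 2. Evaluate the standard form [assuming t > 2]: now 5*log(t - 2) + ∫(1/(t + 1)) dt + ∫(4/(t + 5)) dt.
Step 3. Evaluate the standard form [assuming t > -1]: now 5*log(t - 2) + log(t + 1) + ∫(4/(t + 5)) dt.
Step 4. Evaluate the standard form [assuming t > -5]: now 5*log(t - 2) + log(t + 1) + 4*log(t + 5).
Answer: 5*log(t - 2) + log(t + 1) + 4*log(t + 5).


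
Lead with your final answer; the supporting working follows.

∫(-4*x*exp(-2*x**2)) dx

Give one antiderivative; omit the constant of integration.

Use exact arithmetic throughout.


The answer is exp(-2*x**2).
Step 1. Substitute u = x**2, turning ∫(-4*x*exp(-2*x**2)) dx into ∫(-2*exp(-2*u)) du: now ∫(-2*exp(-2*u)) du.
Step 2. Evaluate the standard form: now exp(-2*u).
Step 3. Substitute back u = x**2: now exp(-2*x**2).
Answer: exp(-2*x**2).


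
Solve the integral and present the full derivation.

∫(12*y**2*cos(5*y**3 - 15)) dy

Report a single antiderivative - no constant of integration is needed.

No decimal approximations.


Step 1. Substitute u = y**3 - 3, turning ∫(12*y**2*cos(5*y**3 - 15)) dy into ∫(4*cos(5*u)) du: now ∫(4*cos(5*u)) du.
Step 2. Evaluate the standard form: now 4*sin(5*u)/5.
Step 3. Substitute back u = y**3 - 3: now 4*sin(5*y**3 - 15)/5.
Answer: 4*sin(5*y**3 - 15)/5.


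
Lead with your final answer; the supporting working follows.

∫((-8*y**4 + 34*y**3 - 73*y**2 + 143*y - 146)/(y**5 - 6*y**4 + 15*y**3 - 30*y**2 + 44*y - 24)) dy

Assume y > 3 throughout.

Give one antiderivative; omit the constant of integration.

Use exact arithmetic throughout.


The answer is -4*log(y - 3) + log(y - 2) - 5*log(y - 1) + atan(y/2)/2.
Step 1. Decompose ∫((-8*y**4 + 34*y**3 - 73*y**2 + 143*y - 146)/(y**5 - 6*y**4 + 15*y**3 - 30*y**2 + 44*y - 24)) dy by partial fractions, (-8*y**4 + 34*y**3 - 73*y**2 + 143*y - 146)/(y**5 - 6*y**4 + 15*y**3 - 30*y**2 + 44*y - 24) = 1/(y**2 + 4) - 5/(y - 1) + 1/(y - 2) - 4/(y - 3): now ∫(-4/(y - 3)) dy + ∫(1/(y - 2)) dy + ∫(-5/(y - 1)) dy + ∫(1/(y**2 + 4)) dy.
Step 2. Evaluate the standard form [assuming y > 1]: now -5*log(y - 1) + ∫(-4/(y - 3)) dy + ∫(1/(y - 2)) dy + ∫(1/(y**2 + 4)) dy.
Step 3. Evaluate the standard form [assuming y > 3]: now -4*log(y - 3) - 5*log(y - 1) + ∫(1/(y - 2)) dy + ∫(1/(y**2 + 4)) dy.
Step 4. Evaluate the standard form [assuming y > 2]: now -4*log(y - 3) + log(y - 2) - 5*log(y - 1) + ∫(1/(y**2 + 4)) dy.
Step 5. Evaluate the standard form: now -4*log(y - 3) + log(y - 2) - 5*log(y - 1) + atan(y/2)/2.
Answer: -4*log(y - 3) + log(y - 2) - 5*log(y - 1) + atan(y/2)/2.


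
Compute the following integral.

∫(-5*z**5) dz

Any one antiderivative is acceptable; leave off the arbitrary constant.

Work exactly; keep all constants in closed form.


Answer: -5*z**6/6.


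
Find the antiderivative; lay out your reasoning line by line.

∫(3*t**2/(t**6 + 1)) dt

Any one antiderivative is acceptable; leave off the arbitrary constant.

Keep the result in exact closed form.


Step 1. Substitute u = t**3, turning ∫(3*t**2/(t**6 + 1)) dt into ∫(1/(u**2 + 1)) du: now ∫(1/(u**2 + 1)) du.
Step 2. Evaluate the standard form: now atan(u).
Step 3. Substitute back u = t**3: now atan(t**3).
Answer: atan(t**3).


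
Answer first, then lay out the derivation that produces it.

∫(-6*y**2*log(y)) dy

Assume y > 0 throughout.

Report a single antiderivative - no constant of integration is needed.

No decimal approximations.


The answer is -2*y**3*log(y) + 2*y**3/3.
Step 1. Integrate ∫(-6*y**2*log(y)) dy by parts with u = log(y), dv = (-6*y**2) dy, so v = -2*y**3 [assuming y > 0]: now -2*y**3*log(y) + ∫(2*y**2) dy.
Step 2. Evaluate the standard form: now -2*y**3*log(y) + 2*y**3/3.
Answer: -2*y**3*log(y) + 2*y**3/3.


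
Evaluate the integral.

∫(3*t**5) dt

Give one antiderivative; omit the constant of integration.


Answer: t**6/2.


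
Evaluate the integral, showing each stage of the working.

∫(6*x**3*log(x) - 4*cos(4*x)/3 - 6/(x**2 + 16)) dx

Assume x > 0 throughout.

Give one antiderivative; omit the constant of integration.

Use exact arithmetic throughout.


Step 1. Rewrite: now ∫(6*x**3*log(x)) dx + ∫(-6/(x**2 + 16)) dx + ∫(-4*cos(4*x)/3) dx.
Step 2. Evaluate the standard form: now -sin(4*x)/3 + ∫(6*x**3*log(x)) dx + ∫(-6/(x**2 + 16)) dx.
Step 3. Evaluate the standard form: now -sin(4*x)/3 - 3*atan(x/4)/2 + ∫(6*x**3*log(x)) dx.
Step 4. Integrate ∫(6*x**3*log(x)) dx by parts with u = log(x), dv = (6*x**3) dx, so v = 3*x**4/2 [assuming x > 0]: now 3*x**4*log(x)/2 - sin(4*x)/3 - 3*atan(x/4)/2 + ∫(-3*x**3/2) dx.
Step 5. Evaluate the standard form: now 3*x**4*log(x)/2 - 3*x**4/8 - sin(4*x)/3 - 3*atan(x/4)/2.
Answer: 3*x**4*log(x)/2 - 3*x**4/8 - sin(4*x)/3 - 3*atan(x/4)/2.


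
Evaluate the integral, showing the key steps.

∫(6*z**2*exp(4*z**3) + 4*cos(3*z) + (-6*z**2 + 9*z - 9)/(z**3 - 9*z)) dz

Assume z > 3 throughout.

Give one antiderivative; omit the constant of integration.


Step 1. Rewrite: now ∫(6*z**2*exp(4*z**3)) dz + ∫((-6*z**2 + 9*z - 9)/(z**3 - 9*z)) dz + ∫(4*cos(3*z)) dz.
Step 2. Decompose ∫((-6*z**2 + 9*z - 9)/(z**3 - 9*z)) dz by partial fractions, (-6*z**2 + 9*z - 9)/(z**3 - 9*z) = -5/(z + 3) - 2/(z - 3) + 1/z: now ∫(1/z) dz + ∫(6*z**2*exp(4*z**3)) dz + ∫(-2/(z - 3)) dz + ∫(-5/(z + 3)) dz + ∫(4*cos(3*z)) dz.
Step 3. Evaluate the standard form [assuming z > 3]: now -2*log(z - 3) + ∫(1/z) dz + ∫(6*z**2*exp(4*z**3)) dz + ∫(-5/(z + 3)) dz + ∫(4*cos(3*z)) dz.
Step 4. Evaluate the standard form [assuming z > 0]: now log(z) - 2*log(z - 3) + ∫(6*z**2*exp(4*z**3)) dz + ∫(-5/(z + 3)) dz + ∫(4*cos(3*z)) dz.
Step 5. Evaluate the standard form [assuming z > -3]: now log(z) - 2*log(z - 3) - 5*log(z + 3) + ∫(6*z**2*exp(4*z**3)) dz + ∫(4*cos(3*z)) dz.
Step 6. Substitute u = z**3, turning ∫(6*z**2*exp(4*z**3)) dz into ∫(2*exp(4*u)) du: now log(z) - 2*log(z - 3) - 5*log(z + 3) + ∫(2*exp(4*u)) du + ∫(4*cos(3*z)) dz.
Step 7. Evaluate the standard form: now exp(4*u)/2 + log(z) - 2*log(z - 3) - 5*log(z + 3) + ∫(4*cos(3*z)) dz.
Step 8. Substitute back u = z**3: now exp(4*z**3)/2 + log(z) - 2*log(z - 3) - 5*log(z + 3) + ∫(4*cos(3*z)) dz.
Step 9. Evaluate the standard form: now exp(4*z**3)/2 + log(z) - 2*log(z - 3) - 5*log(z + 3) + 4*sin(3*z)/3.
Answer: exp(4*z**3)/2 + log(z) - 2*log(z - 3) - 5*log(z + 3) + 4*sin(3*z)/3.


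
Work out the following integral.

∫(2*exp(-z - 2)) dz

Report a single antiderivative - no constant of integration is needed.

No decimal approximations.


Answer: -2*exp(-z - 2).


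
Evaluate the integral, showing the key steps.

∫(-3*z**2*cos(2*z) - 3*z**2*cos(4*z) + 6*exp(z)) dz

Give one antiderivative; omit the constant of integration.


Step 1. Rewrite: now ∫(-3*z**2*cos(2*z)) dz + ∫(-3*z**2*cos(4*z)) dz + ∫(6*exp(z)) dz.
Step 2. Evaluate the standard form: now 6*exp(z) + ∫(-3*z**2*cos(2*z)) dz + ∫(-3*z**2*cos(4*z)) dz.
Step 3. Integrate ∫(-3*z**2*cos(4*z)) dz by parts with u = z**2, dv = (-3*cos(4*z)) dz, so v = -3*sin(4*z)/4: now -3*z**2*sin(4*z)/4 + 6*exp(z) + ∫(3*z*sin(4*z)/2) dz + ∫(-3*z**2*cos(2*z)) dz.
Step 4. Integrate ∫(3*z*sin(4*z)/2) dz by parts with u = z, dv = (3*sin(4*z)/2) dz, so v = -3*cos(4*z)/8: now -3*z**2*sin(4*z)/4 - 3*z*cos(4*z)/8 + 6*exp(z) + ∫(-3*z**2*cos(2*z)) dz + ∫(3*cos(4*z)/8) dz.
Step 5. Evaluate the standard form: now -3*z**2*sin(4*z)/4 - 3*z*cos(4*z)/8 + 6*exp(z) + 3*sin(4*z)/32 + ∫(-3*z**2*cos(2*z)) dz.
Step 6. Integrate ∫(-3*z**2*cos(2*z)) dz by parts with u = z**2, dv = (-3*cos(2*z)) dz, so v = -3*sin(2*z)/2: now -3*z**2*sin(2*z)/2 - 3*z**2*sin(4*z)/4 - 3*z*cos(4*z)/8 + 6*exp(z) + 3*sin(4*z)/32 + ∫(3*z*sin(2*z)) dz.
Step 7. Integrate ∫(3*z*sin(2*z)) dz by parts with u = z, dv = (3*sin(2*z)) dz, so v = -3*cos(2*z)/2: now -3*z**2*sin(2*z)/2 - 3*z**2*sin(4*z)/4 - 3*z*cos(2*z)/2 - 3*z*cos(4*z)/8 + 6*exp(z) + 3*sin(4*z)/32 + ∫(3*cos(2*z)/2) dz.
Step 8. Evaluate the standard form: now -3*z**2*sin(2*z)/2 - 3*z**2*sin(4*z)/4 - 3*z*cos(2*z)/2 - 3*z*cos(4*z)/8 + 6*exp(z) + 3*sin(2*z)/4 + 3*sin(4*z)/32.
Answer: -3*z**2*sin(2*z)/2 - 3*z**2*sin(4*z)/4 - 3*z*cos(2*z)/2 - 3*z*cos(4*z)/8 + 6*exp(z) + 3*sin(2*z)/4 + 3*sin(4*z)/32.


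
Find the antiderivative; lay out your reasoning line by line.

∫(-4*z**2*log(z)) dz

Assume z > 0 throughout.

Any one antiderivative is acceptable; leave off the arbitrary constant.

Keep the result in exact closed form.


Step 1. Integrate ∫(-4*z**2*log(z)) dz by parts with u = log(z), dv = (-4*z**2) dz, so v = -4*z**3/3 [assuming z > 0]: now -4*z**3*log(z)/3 + ∫(4*z**2/3) dz.
Step 2. Evaluate the standard form: now -4*z**3*log(z)/3 + 4*z**3/9.
Answer: -4*z**3*log(z)/3 + 4*z**3/9.


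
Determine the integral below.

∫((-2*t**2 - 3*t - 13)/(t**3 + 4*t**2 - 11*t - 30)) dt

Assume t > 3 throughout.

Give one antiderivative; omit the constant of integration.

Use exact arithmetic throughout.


Answer: -log(t - 3) + log(t + 2) - 2*log(t + 5).


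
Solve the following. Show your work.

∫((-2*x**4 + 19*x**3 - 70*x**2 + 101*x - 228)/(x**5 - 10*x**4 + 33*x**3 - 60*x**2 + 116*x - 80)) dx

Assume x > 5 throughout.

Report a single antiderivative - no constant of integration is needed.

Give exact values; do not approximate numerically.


Step 1. Decompose ∫((-2*x**4 + 19*x**3 - 70*x**2 + 101*x - 228)/(x**5 - 10*x**4 + 33*x**3 - 60*x**2 + 116*x - 80)) dx by partial fractions, (-2*x**4 + 19*x**3 - 70*x**2 + 101*x - 228)/(x**5 - 10*x**4 + 33*x**3 - 60*x**2 + 116*x - 80) = 1/(x**2 + 4) - 3/(x - 1) + 4/(x - 4) - 3/(x - 5): now ∫(-3/(x - 5)) dx + ∫(4/(x - 4)) dx + ∫(-3/(x - 1)) dx + ∫(1/(x**2 + 4)) dx.
Step 2. Evaluate the standard form [assuming x > 4]: now 4*log(x - 4) + ∫(-3/(x - 5)) dx + ∫(-3/(x - 1)) dx + ∫(1/(x**2 + 4)) dx.
Step 3. Evaluate the standard form [assuming x > 5]: now -3*log(x - 5) + 4*log(x - 4) + ∫(-3/(x - 1)) dx + ∫(1/(x**2 + 4)) dx.
Step 4. Evaluate the standard form [assuming x > 1]: now -3*log(x - 5) + 4*log(x - 4) - 3*log(x - 1) + ∫(1/(x**2 + 4)) dx.
Step 5. Evaluate the standard form: now -3*log(x - 5) + 4*log(x - 4) - 3*log(x - 1) + atan(x/2)/2.
Answer: -3*log(x - 5) + 4*log(x - 4) - 3*log(x - 1) + atan(x/2)/2.


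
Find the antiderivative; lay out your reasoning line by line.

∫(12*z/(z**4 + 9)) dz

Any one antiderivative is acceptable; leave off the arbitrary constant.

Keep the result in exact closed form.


Step 1. Substitute u = z**2, turning ∫(12*z/(z**4 + 9)) dz into ∫(6/(u**2 + 9)) du: now ∫(6/(u**2 + 9)) du.
Step 2. Evaluate the standard form: now 2*atan(u/3).
Step 3. Substitute back u = z**2: now 2*atan(z**2/3).
Answer: 2*atan(z**2/3).


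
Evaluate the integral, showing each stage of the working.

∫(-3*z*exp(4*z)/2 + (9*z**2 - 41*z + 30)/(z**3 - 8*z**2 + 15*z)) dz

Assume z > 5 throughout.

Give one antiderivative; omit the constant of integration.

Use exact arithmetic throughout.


Step 1. Rewrite: now ∫(-3*z*exp(4*z)/2) dz + ∫((9*z**2 - 41*z + 30)/(z**3 - 8*z**2 + 15*z)) dz.
Step 2. Integrate ∫(-3*z*exp(4*z)/2) dz by parts with u = z, dv = (-3*exp(4*z)/2) dz, so v = -3*exp(4*z)/8: now -3*z*exp(4*z)/8 + ∫((9*z**2 - 41*z + 30)/(z**3 - 8*z**2 + 15*z)) dz + ∫(3*exp(4*z)/8) dz.
Step 3. Evaluate the standard form: now -3*z*exp(4*z)/8 + 3*exp(4*z)/32 + ∫((9*z**2 - 41*z + 30)/(z**3 - 8*z**2 + 15*z)) dz.
Step 4. Decompose ∫((9*z**2 - 41*z + 30)/(z**3 - 8*z**2 + 15*z)) dz by partial fractions, (9*z**2 - 41*z + 30)/(z**3 - 8*z**2 + 15*z) = 2/(z - 3) + 5/(z - 5) + 2/z: now -3*z*exp(4*z)/8 + 3*exp(4*z)/32 + ∫(2/z) dz + ∫(5/(z - 5)) dz + ∫(2/(z - 3)) dz.
Step 5. Evaluate the standard form [assuming z > 3]: now -3*z*exp(4*z)/8 + 3*exp(4*z)/32 + 2*log(z - 3) + ∫(2/z) dz + ∫(5/(z - 5)) dz.
Step 6. Evaluate the standard form [assuming z > 5]: now -3*z*exp(4*z)/8 + 3*exp(4*z)/32 + 5*log(z - 5) + 2*log(z - 3) + ∫(2/z) dz.
Step 7. Evaluate the standard form [assuming z > 0]: now -3*z*exp(4*z)/8 + 3*exp(4*z)/32 + 2*log(z) + 5*log(z - 5) + 2*log(z - 3).
Answer: -3*z*exp(4*z)/8 + 3*exp(4*z)/32 + 2*log(z) + 5*log(z - 5) + 2*log(z - 3).


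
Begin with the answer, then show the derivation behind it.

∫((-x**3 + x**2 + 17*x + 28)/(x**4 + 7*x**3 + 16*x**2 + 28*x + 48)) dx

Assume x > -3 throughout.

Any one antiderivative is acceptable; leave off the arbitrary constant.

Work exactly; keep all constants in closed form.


The answer is log(x + 3) - 2*log(x + 4) + 3*atan(x/2)/2.
Step 1. Decompose ∫((-x**3 + x**2 + 17*x + 28)/(x**4 + 7*x**3 + 16*x**2 + 28*x + 48)) dx by partial fractions, (-x**3 + x**2 + 17*x + 28)/(x**4 + 7*x**3 + 16*x**2 + 28*x + 48) = 3/(x**2 + 4) - 2/(x + 4) + 1/(x + 3): now ∫(1/(x + 3)) dx + ∫(-2/(x + 4)) dx + ∫(3/(x**2 + 4)) dx.
Step 2. Evaluate the standard form [assuming x > -4]: now -2*log(x + 4) + ∫(1/(x + 3)) dx + ∫(3/(x**2 + 4)) dx.
Step 3. Evaluate the standard form [assuming x > -3]: now log(x + 3) - 2*log(x + 4) + ∫(3/(x**2 + 4)) dx.
Step 4. Evaluate the standard form: now log(x + 3) - 2*log(x + 4) + 3*atan(x/2)/2.
Answer: log(x + 3) - 2*log(x + 4) + 3*atan(x/2)/2.


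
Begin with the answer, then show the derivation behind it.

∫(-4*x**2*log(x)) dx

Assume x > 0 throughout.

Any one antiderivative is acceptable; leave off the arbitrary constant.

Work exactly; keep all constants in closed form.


The answer is -4*x**3*log(x)/3 + 4*x**3/9.
Step 1. Integrate ∫(-4*x**2*log(x)) dx by parts with u = log(x), dv = (-4*x**2) dx, so v = -4*x**3/3 [assuming x > 0]: now -4*x**3*log(x)/3 + ∫(4*x**2/3) dx.
Step 2. Evaluate the standard form: now -4*x**3*log(x)/3 + 4*x**3/9.
Answer: -4*x**3*log(x)/3 + 4*x**3/9.


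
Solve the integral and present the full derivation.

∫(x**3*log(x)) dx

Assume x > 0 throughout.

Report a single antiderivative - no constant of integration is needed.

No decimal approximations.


Step 1. Integrate ∫(x**3*log(x)) dx by parts with u = log(x), dv = (x**3) dx, so v = x**4/4 [assuming x > 0]: now x**4*log(x)/4 + ∫(-x**3/4) dx.
Step 2. Evaluate the standard form: now x**4*log(x)/4 - x**4/16.
Answer: x**4*log(x)/4 - x**4/16.


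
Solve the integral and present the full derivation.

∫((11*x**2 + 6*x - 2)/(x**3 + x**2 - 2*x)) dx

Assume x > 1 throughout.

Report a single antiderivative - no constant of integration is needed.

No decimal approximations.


Step 1. Decompose ∫((11*x**2 + 6*x - 2)/(x**3 + x**2 - 2*x)) dx by partial fractions, (11*x**2 + 6*x - 2)/(x**3 + x**2 - 2*x) = 5/(x + 2) + 5/(x - 1) + 1/x: now ∫(1/x) dx + ∫(5/(x - 1)) dx + ∫(5/(x + 2)) dx.
Step 2. Evaluate the standard form [assuming x > 1]: now 5*log(x - 1) + ∫(1/x) dx + ∫(5/(x + 2)) dx.
Step 3. Evaluate the standard form [assuming x > 0]: now log(x) + 5*log(x - 1) + ∫(5/(x + 2)) dx.
Step 4. Evaluate the standard form [assuming x > -2]: now log(x) + 5*log(x - 1) + 5*log(x + 2).
Answer: log(x) + 5*log(x - 1) + 5*log(x + 2).


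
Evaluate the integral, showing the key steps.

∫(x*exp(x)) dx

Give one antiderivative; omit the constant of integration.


Step 1. Integrate ∫(x*exp(x)) dx by parts with u = x, dv = (exp(x)) dx, so v = exp(x): now x*exp(x) + ∫(-exp(x)) dx.
Step 2. Evaluate the standard form: now x*exp(x) - exp(x).
Answer: x*exp(x) - exp(x).


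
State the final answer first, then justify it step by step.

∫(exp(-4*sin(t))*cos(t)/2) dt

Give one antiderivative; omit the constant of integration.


The answer is -exp(-4*sin(t))/8.
Step 1. Substitute u = sin(t), turning ∫(exp(-4*sin(t))*cos(t)/2) dt into ∫(exp(-4*u)/2) du: now ∫(exp(-4*u)/2) du.
Step 2. Evaluate the standard form: now -exp(-4*u)/8.
Step 3. Substitute back u = sin(t): now -exp(-4*sin(t))/8.
Answer: -exp(-4*sin(t))/8.


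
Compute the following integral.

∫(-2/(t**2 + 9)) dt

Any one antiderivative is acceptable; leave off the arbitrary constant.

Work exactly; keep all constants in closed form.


Answer: -2*atan(t/3)/3.


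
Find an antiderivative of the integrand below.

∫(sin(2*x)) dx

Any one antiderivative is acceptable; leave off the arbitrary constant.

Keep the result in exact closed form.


Answer: -cos(2*x)/2.


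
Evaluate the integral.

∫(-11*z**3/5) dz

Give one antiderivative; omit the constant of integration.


Answer: -11*z**4/20.


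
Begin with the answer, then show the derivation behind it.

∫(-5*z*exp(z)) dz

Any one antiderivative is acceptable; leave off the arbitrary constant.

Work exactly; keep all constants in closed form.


The answer is -5*z*exp(z) + 5*exp(z).
Step 1. Integrate ∫(-5*z*exp(z)) dz by parts with u = z, dv = (-5*exp(z)) dz, so v = -5*exp(z): now -5*z*exp(z) + ∫(5*exp(z)) dz.
Step 2. Evaluate the standard form: now -5*z*exp(z) + 5*exp(z).
Answer: -5*z*exp(z) + 5*exp(z).


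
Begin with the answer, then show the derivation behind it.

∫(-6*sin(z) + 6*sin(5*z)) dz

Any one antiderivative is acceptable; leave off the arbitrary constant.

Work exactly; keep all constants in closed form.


The answer is 6*cos(z) - 6*cos(5*z)/5.
Step 1. Rewrite: now ∫(-6*sin(z)) dz + ∫(6*sin(5*z)) dz.
Step 2. Evaluate the standard form: now 6*cos(z) + ∫(6*sin(5*z)) dz.
Step 3. Evaluate the standard form: now 6*cos(z) - 6*cos(5*z)/5.
Answer: 6*cos(z) - 6*cos(5*z)/5.


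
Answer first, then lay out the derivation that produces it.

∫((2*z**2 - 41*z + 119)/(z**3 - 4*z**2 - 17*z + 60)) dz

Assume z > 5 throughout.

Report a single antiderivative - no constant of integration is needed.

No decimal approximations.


The answer is -2*log(z - 5) - log(z - 3) + 5*log(z + 4).
Step 1. Decompose ∫((2*z**2 - 41*z + 119)/(z**3 - 4*z**2 - 17*z + 60)) dz by partial fractions, (2*z**2 - 41*z + 119)/(z**3 - 4*z**2 - 17*z + 60) = 5/(z + 4) - 1/(z - 3) - 2/(z - 5): now ∫(-2/(z - 5)) dz + ∫(-1/(z - 3)) dz + ∫(5/(z + 4)) dz.
Step 2. Evaluate the standard form [assuming z > 5]: now -2*log(z - 5) + ∫(-1/(z - 3)) dz + ∫(5/(z + 4)) dz.
Step 3. Evaluate the standard form [assuming z > 3]: now -2*log(z - 5) - log(z - 3) + ∫(5/(z + 4)) dz.
Step 4. Evaluate the standard form [assuming z > -4]: now -2*log(z - 5) - log(z - 3) + 5*log(z + 4).
Answer: -2*log(z - 5) - log(z - 3) + 5*log(z + 4).


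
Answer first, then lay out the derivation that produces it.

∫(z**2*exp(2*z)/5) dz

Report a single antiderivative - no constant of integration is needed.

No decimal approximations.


The answer is z**2*exp(2*z)/10 - z*exp(2*z)/10 + exp(2*z)/20.
Step 1. Integrate ∫(z**2*exp(2*z)/5) dz by parts with u = z**2, dv = (exp(2*z)/5) dz, so v = exp(2*z)/10: now z**2*exp(2*z)/10 + ∫(-z*exp(2*z)/5) dz.
Step 2. Integrate ∫(-z*exp(2*z)/5) dz by parts with u = z, dv = (-exp(2*z)/5) dz, so v = -exp(2*z)/10: now z**2*exp(2*z)/10 - z*exp(2*z)/10 + ∫(exp(2*z)/10) dz.
Step 3. Evaluate the standard form: now z**2*exp(2*z)/10 - z*exp(2*z)/10 + exp(2*z)/20.
Answer: z**2*exp(2*z)/10 - z*exp(2*z)/10 + exp(2*z)/20.


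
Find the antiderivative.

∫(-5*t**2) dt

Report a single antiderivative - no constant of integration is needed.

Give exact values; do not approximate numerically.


Answer: -5*t**3/3.


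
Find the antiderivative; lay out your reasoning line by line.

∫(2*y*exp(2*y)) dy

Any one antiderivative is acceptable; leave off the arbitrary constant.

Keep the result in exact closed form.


Step 1. Integrate ∫(2*y*exp(2*y)) dy by parts with u = y, dv = (2*exp(2*y)) dy, so v = exp(2*y): now y*exp(2*y) + ∫(-exp(2*y)) dy.
Step 2. Evaluate the standard form: now y*exp(2*y) - exp(2*y)/2.
Answer: y*exp(2*y) - exp(2*y)/2.


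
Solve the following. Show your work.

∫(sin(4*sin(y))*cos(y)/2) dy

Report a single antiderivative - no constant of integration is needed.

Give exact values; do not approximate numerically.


Step 1. Substitute u = sin(y), turning ∫(sin(4*sin(y))*cos(y)/2) dy into ∫(sin(4*u)/2) du: now ∫(sin(4*u)/2) du.
Step 2. Evaluate the standard form: now -cos(4*u)/8.
Step 3. Substitute back u = sin(y): now -cos(4*sin(y))/8.
Answer: -cos(4*sin(y))/8.


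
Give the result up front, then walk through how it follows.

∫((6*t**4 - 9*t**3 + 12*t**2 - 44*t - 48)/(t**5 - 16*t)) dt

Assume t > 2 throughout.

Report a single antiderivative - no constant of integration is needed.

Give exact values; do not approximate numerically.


The answer is 3*log(t) - log(t - 2) + 4*log(t + 2) + atan(t/2)/2.
Step 1. Decompose ∫((6*t**4 - 9*t**3 + 12*t**2 - 44*t - 48)/(t**5 - 16*t)) dt by partial fractions, (6*t**4 - 9*t**3 + 12*t**2 - 44*t - 48)/(t**5 - 16*t) = 1/(t**2 + 4) + 4/(t + 2) - 1/(t - 2) + 3/t: now ∫(3/t) dt + ∫(-1/(t - 2)) dt + ∫(4/(t + 2)) dt + ∫(1/(t**2 + 4)) dt.
Step 2. Evaluate the standard form [assuming t > 2]: now -log(t - 2) + ∫(3/t) dt + ∫(4/(t + 2)) dt + ∫(1/(t**2 + 4)) dt.
Step 3. Evaluate the standard form [assuming t > -2]: now -log(t - 2) + 4*log(t + 2) + ∫(3/t) dt + ∫(1/(t**2 + 4)) dt.
Step 4. Evaluate the standard form [assuming t > 0]: now 3*log(t) - log(t - 2) + 4*log(t + 2) + ∫(1/(t**2 + 4)) dt.
Step 5. Evaluate the standard form: now 3*log(t) - log(t - 2) + 4*log(t + 2) + atan(t/2)/2.
Answer: 3*log(t) - log(t - 2) + 4*log(t + 2) + atan(t/2)/2.


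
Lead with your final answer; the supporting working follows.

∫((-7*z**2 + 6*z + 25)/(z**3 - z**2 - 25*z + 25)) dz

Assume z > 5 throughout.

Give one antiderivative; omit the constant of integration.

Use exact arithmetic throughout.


The answer is -3*log(z - 5) - log(z - 1) - 3*log(z + 5).
Step 1. Decompose ∫((-7*z**2 + 6*z + 25)/(z**3 - z**2 - 25*z + 25)) dz by partial fractions, (-7*z**2 + 6*z + 25)/(z**3 - z**2 - 25*z + 25) = -3/(z + 5) - 1/(z - 1) - 3/(z - 5): now ∫(-3/(z - 5)) dz + ∫(-1/(z - 1)) dz + ∫(-3/(z + 5)) dz.
Step 2. Evaluate the standard form [assuming z > 1]: now -log(z - 1) + ∫(-3/(z - 5)) dz + ∫(-3/(z + 5)) dz.
Step 3. Evaluate the standard form [assuming z > 5]: now -3*log(z - 5) - log(z - 1) + ∫(-3/(z + 5)) dz.
Step 4. Evaluate the standard form [assuming z > -5]: now -3*log(z - 5) - log(z - 1) - 3*log(z + 5).
Answer: -3*log(z - 5) - log(z - 1) - 3*log(z + 5).


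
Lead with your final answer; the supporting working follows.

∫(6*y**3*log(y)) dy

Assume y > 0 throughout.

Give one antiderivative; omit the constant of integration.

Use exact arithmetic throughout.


The answer is 3*y**4*log(y)/2 - 3*y**4/8.
Step 1. Integrate ∫(6*y**3*log(y)) dy by parts with u = log(y), dv = (6*y**3) dy, so v = 3*y**4/2 [assuming y > 0]: now 3*y**4*log(y)/2 + ∫(-3*y**3/2) dy.
Step 2. Evaluate the standard form: now 3*y**4*log(y)/2 - 3*y**4/8.
Answer: 3*y**4*log(y)/2 - 3*y**4/8.


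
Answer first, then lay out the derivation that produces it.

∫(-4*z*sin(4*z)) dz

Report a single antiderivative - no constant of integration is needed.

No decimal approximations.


The answer is z*cos(4*z) - sin(4*z)/4.
Step 1. Integrate ∫(-4*z*sin(4*z)) dz by parts with u = z, dv = (-4*sin(4*z)) dz, so v = cos(4*z): now z*cos(4*z) + ∫(-cos(4*z)) dz.
Step 2. Evaluate the standard form: now z*cos(4*z) - sin(4*z)/4.
Answer: z*cos(4*z) - sin(4*z)/4.


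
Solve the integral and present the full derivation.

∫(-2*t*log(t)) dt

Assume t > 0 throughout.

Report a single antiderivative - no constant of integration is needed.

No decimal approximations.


Step 1. Integrate ∫(-2*t*log(t)) dt by parts with u = log(t), dv = (-2*t) dt, so v = -t**2 [assuming t > 0]: now -t**2*log(t) + ∫(t) dt.
Step 2. Evaluate the standard form: now -t**2*log(t) + t**2/2.
Answer: -t**2*log(t) + t**2/2.


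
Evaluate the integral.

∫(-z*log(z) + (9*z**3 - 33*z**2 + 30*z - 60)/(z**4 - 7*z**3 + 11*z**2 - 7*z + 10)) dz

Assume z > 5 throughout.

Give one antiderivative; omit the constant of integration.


Answer: -z**2*log(z)/2 + z**2/4 + 5*log(z - 5) + 4*log(z - 2) - 3*atan(z).


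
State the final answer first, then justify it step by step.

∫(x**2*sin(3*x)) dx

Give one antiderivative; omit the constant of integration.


The answer is -x**2*cos(3*x)/3 + 2*x*sin(3*x)/9 + 2*cos(3*x)/27.
Step 1. Integrate ∫(x**2*sin(3*x)) dx by parts with u = x**2, dv = (sin(3*x)) dx, so v = -cos(3*x)/3: now -x**2*cos(3*x)/3 + ∫(2*x*cos(3*x)/3) dx.
Step 2. Integrate ∫(2*x*cos(3*x)/3) dx by parts with u = x, dv = (2*cos(3*x)/3) dx, so v = 2*sin(3*x)/9: now -x**2*cos(3*x)/3 + 2*x*sin(3*x)/9 + ∫(-2*sin(3*x)/9) dx.
Step 3. Evaluate the standard form: now -x**2*cos(3*x)/3 + 2*x*sin(3*x)/9 + 2*cos(3*x)/27.
Answer: -x**2*cos(3*x)/3 + 2*x*sin(3*x)/9 + 2*cos(3*x)/27.


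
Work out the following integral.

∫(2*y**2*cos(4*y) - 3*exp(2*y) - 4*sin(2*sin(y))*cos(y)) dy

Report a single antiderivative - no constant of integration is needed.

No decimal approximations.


Answer: y**2*sin(4*y)/2 + y*cos(4*y)/4 - 3*exp(2*y)/2 - sin(4*y)/16 + 2*cos(2*sin(y)).


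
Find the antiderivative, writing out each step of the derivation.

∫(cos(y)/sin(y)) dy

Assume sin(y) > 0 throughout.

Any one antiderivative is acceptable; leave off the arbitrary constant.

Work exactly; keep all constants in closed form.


Step 1. Substitute u = sin(y), turning ∫(cos(y)/sin(y)) dy into ∫(1/u) du: now ∫(1/u) du.
Step 2. Evaluate the standard form [assuming u > 0]: now log(u).
Step 3. Substitute back u = sin(y): now log(sin(y)).
Answer: log(sin(y)).


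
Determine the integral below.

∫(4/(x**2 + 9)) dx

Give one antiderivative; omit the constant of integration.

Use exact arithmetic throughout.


Answer: 4*atan(x/3)/3.


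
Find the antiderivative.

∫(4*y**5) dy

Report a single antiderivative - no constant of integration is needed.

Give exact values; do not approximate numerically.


Answer: 2*y**6/3.


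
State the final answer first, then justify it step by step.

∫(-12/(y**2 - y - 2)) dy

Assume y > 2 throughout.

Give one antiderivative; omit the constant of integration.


The answer is -4*log(y - 2) + 4*log(y + 1).
Step 1. Decompose ∫(-12/(y**2 - y - 2)) dy by partial fractions, -12/(y**2 - y - 2) = 4/(y + 1) - 4/(y - 2): now ∫(-4/(y - 2)) dy + ∫(4/(y + 1)) dy.
Step 2. Evaluate the standard form [assuming y > -1]: now 4*log(y + 1) + ∫(-4/(y - 2)) dy.
Step 3. Evaluate the standard form [assuming y > 2]: now -4*log(y - 2) + 4*log(y + 1).
Answer: -4*log(y - 2) + 4*log(y + 1).


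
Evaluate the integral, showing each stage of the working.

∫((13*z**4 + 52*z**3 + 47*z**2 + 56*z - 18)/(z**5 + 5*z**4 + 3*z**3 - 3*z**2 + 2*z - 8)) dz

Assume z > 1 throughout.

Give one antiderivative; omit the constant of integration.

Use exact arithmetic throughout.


Step 1. Decompose ∫((13*z**4 + 52*z**3 + 47*z**2 + 56*z - 18)/(z**5 + 5*z**4 + 3*z**3 - 3*z**2 + 2*z - 8)) dz by partial fractions, (13*z**4 + 52*z**3 + 47*z**2 + 56*z - 18)/(z**5 + 5*z**4 + 3*z**3 - 3*z**2 + 2*z - 8) = 4/(z**2 + 1) + 3/(z + 4) + 5/(z + 2) + 5/(z - 1): now ∫(5/(z - 1)) dz + ∫(5/(z + 2)) dz + ∫(3/(z + 4)) dz + ∫(4/(z**2 + 1)) dz.
Step 2. Evaluate the standard form [assuming z > 1]: now 5*log(z - 1) + ∫(5/(z + 2)) dz + ∫(3/(z + 4)) dz + ∫(4/(z**2 + 1)) dz.
Step 3. Evaluate the standard form [assuming z > -4]: now 5*log(z - 1) + 3*log(z + 4) + ∫(5/(z + 2)) dz + ∫(4/(z**2 + 1)) dz.
Step 4. Evaluate the standard form [assuming z > -2]: now 5*log(z - 1) + 5*log(z + 2) + 3*log(z + 4) + ∫(4/(z**2 + 1)) dz.
Step 5. Evaluate the standard form: now 5*log(z - 1) + 5*log(z + 2) + 3*log(z + 4) + 4*atan(z).
Answer: 5*log(z - 1) + 5*log(z + 2) + 3*log(z + 4) + 4*atan(z).


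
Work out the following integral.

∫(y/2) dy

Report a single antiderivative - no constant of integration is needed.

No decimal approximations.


Answer: y**2/4.


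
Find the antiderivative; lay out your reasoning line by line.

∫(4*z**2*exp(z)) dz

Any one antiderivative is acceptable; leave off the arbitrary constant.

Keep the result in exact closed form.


Step 1. Integrate ∫(4*z**2*exp(z)) dz by parts with u = z**2, dv = (4*exp(z)) dz, so v = 4*exp(z): now 4*z**2*exp(z) + ∫(-8*z*exp(z)) dz.
Step 2. Integrate ∫(-8*z*exp(z)) dz by parts with u = z, dv = (-8*exp(z)) dz, so v = -8*exp(z): now 4*z**2*exp(z) - 8*z*exp(z) + ∫(8*exp(z)) dz.
Step 3. Evaluate the standard form: now 4*z**2*exp(z) - 8*z*exp(z) + 8*exp(z).
Answer: 4*z**2*exp(z) - 8*z*exp(z) + 8*exp(z).


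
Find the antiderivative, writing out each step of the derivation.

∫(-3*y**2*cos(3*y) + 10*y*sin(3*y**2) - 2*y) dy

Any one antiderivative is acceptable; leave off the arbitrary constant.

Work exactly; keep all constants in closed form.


Step 1. Rewrite: now ∫(-2*y) dy + ∫(10*y*sin(3*y**2)) dy + ∫(-3*y**2*cos(3*y)) dy.
Step 2. Evaluate the standard form: now -y**2 + ∫(10*y*sin(3*y**2)) dy + ∫(-3*y**2*cos(3*y)) dy.
Step 3. Substitute u = y**2, turning ∫(10*y*sin(3*y**2)) dy into ∫(5*sin(3*u)) du: now -y**2 + ∫(-3*y**2*cos(3*y)) dy + ∫(5*sin(3*u)) du.
Step 4. Evaluate the standard form: now -y**2 - 5*cos(3*u)/3 + ∫(-3*y**2*cos(3*y)) dy.
Step 5. Substitute back u = y**2: now -y**2 - 5*cos(3*y**2)/3 + ∫(-3*y**2*cos(3*y)) dy.
Step 6. Integrate ∫(-3*y**2*cos(3*y)) dy by parts with u = y**2, dv = (-3*cos(3*y)) dy, so v = -sin(3*y): now -y**2*sin(3*y) - y**2 - 5*cos(3*y**2)/3 + ∫(2*y*sin(3*y)) dy.
Step 7. Integrate ∫(2*y*sin(3*y)) dy by parts with u = y, dv = (2*sin(3*y)) dy, so v = -2*cos(3*y)/3: now -y**2*sin(3*y) - y**2 - 2*y*cos(3*y)/3 - 5*cos(3*y**2)/3 + ∫(2*cos(3*y)/3) dy.
Step 8. Evaluate the standard form: now -y**2*sin(3*y) - y**2 - 2*y*cos(3*y)/3 + 2*sin(3*y)/9 - 5*cos(3*y**2)/3.
Answer: -y**2*sin(3*y) - y**2 - 2*y*cos(3*y)/3 + 2*sin(3*y)/9 - 5*cos(3*y**2)/3.
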